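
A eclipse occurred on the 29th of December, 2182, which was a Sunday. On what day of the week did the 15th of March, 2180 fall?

Wednesday

Count forward from the earlier date (March 15, 2180) to the later (December 29, 2182):
March 15, 2180 → March 15, 2181: 365 days.
March 15, 2181 → March 15, 2182: 365 days.
March 2182: 31 − 15 = 16 days remain.
Then April (30), May (31), June (30), July (31), August (31), September (30), October (31), November (30): 30 + 31 + 30 + 31 + 31 + 30 + 31 + 30 = 244 days.
December 1–29, 2182: 29 days.
Residual: 289 days.
Total: 1019 days.
1019 mod 7 = 4, so 4 days before Sunday is Wednesday.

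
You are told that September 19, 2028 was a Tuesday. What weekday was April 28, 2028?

Count forward from the earlier date (April 28, 2028) to the later (September 19, 2028):
April 2028: 30 − 28 = 2 days remain.
Then May (31), June (30), July (31), August (31): 31 + 30 + 31 + 31 = 123 days.
September 1–19, 2028: 19 days.
Total: 2 + 123 + 19 = 144 days.
144 mod 7 = 4, so 4 days before Tuesday is Friday.

Friday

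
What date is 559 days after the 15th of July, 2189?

the 25th of January, 2191

Count 559 days after July 15, 2189:
July 2189: 31 − 15 = 16 days remain.
Then 17 full months totalling 518 days.
January 1–25, 2191: 25 days.
Total: 16 + 518 + 25 = 559 days.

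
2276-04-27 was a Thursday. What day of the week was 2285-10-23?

Day-of-year of April 27, 2276: 118.
Day-of-year of October 23, 2285: 296.
2276 has 366 days, so 366 − 118 = 248 days remain in 2276.
Full years 2277–2284: 6 common + 2 leap = 6×365 + 2×366 = 2922 days.
Total: 248 + 2922 + 296 = 3466 days.
3466 mod 7 = 1, so 1 day after Thursday is Friday.

Friday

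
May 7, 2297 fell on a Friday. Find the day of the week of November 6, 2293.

Count forward from the earlier date (November 6, 2293) to the later (May 7, 2297):
November 6, 2293 → November 6, 2294: 365 days.
November 6, 2294 → November 6, 2295: 365 days.
November 6, 2295 → November 6, 2296: 366 days (2296 is a leap year).
November 2296: 30 − 6 = 24 days remain.
Then December (31), January (31), February 2297 (28), March (31), April (30): 31 + 31 + 28 + 31 + 30 = 151 days.
May 1–7, 2297: 7 days.
Residual: 182 days.
Total: 1278 days.
1278 mod 7 = 4, so 4 days before Friday is Monday.

Monday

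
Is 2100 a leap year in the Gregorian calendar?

2100 is not a leap year (divisible by 100 but not 400).

No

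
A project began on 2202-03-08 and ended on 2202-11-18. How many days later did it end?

255

March 2202: 31 − 8 = 23 days remain.
Then April (30), May (31), June (30), July (31), August (31), September (30), October (31): 30 + 31 + 30 + 31 + 31 + 30 + 31 = 214 days.
November 1–18, 2202: 18 days.
Total: 23 + 214 + 18 = 255 days.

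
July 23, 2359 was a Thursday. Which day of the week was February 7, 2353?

Saturday

Count forward from the earlier date (February 7, 2353) to the later (July 23, 2359):
Day-of-year of February 7, 2353: 38.
Day-of-year of July 23, 2359: 204.
2353 has 365 days, so 365 − 38 = 327 days remain in 2353.
Full years: 2354: 365; 2355: 365; 2356: 366; 2357: 365; 2358: 365. Sum = 1826.
Total: 327 + 1826 + 204 = 2357 days.
2357 mod 7 = 5, so 5 days before Thursday is Saturday.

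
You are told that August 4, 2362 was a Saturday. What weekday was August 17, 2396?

Day-of-year of August 4, 2362: 216.
Day-of-year of August 17, 2396: 230.
2362 has 365 days, so 365 − 216 = 149 days remain in 2362.
Full years 2363–2395: 25 common + 8 leap = 25×365 + 8×366 = 12053 days.
Total: 149 + 12053 + 230 = 12432 days.
12432 is a multiple of 7, so August 17, 2396 falls on the same weekday: Saturday.

Saturday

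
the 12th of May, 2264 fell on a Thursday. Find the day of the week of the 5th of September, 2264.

Monday

May 2264: 31 − 12 = 19 days remain.
Then June (30), July (31), August (31): 30 + 31 + 31 = 92 days.
September 1–5, 2264: 5 days.
Total: 19 + 92 + 5 = 116 days.
116 mod 7 = 4, so 4 days after Thursday is Monday.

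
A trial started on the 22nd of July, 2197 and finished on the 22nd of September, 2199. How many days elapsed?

792

July 22, 2197 → July 22, 2198: 365 days.
July 22, 2198 → July 22, 2199: 365 days.
July 2199: 31 − 22 = 9 days remain.
Then August (31): 31 days.
September 1–22, 2199: 22 days.
Residual: 62 days.
Total: 792 days.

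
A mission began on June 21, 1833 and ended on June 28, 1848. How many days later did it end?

5486

Day-of-year of June 21, 1833: 172.
Day-of-year of June 28, 1848: 180.
1833 has 365 days, so 365 − 172 = 193 days remain in 1833.
Full years 1834–1847: 11 common + 3 leap = 11×365 + 3×366 = 5113 days.
Total: 193 + 5113 + 180 = 5486 days.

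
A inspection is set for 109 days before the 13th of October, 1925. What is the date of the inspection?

the 26th of June, 1925

Count 109 days before October 13, 1925:
June 1925: 30 − 26 = 4 days remain.
Then July (31), August (31), September (30): 31 + 31 + 30 = 92 days.
October 1–13, 1925: 13 days.
Total: 4 + 92 + 13 = 109 days.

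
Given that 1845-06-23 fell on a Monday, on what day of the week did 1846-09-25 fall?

Friday

June 23, 1845 → June 23, 1846: 365 days.
June 1846: 30 − 23 = 7 days remain.
Then July (31), August (31): 31 + 31 = 62 days.
September 1–25, 1846: 25 days.
Residual: 94 days.
Total: 459 days.
459 mod 7 = 4, so 4 days after Monday is Friday.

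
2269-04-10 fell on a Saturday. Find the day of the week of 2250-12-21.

Saturday

Count forward from the earlier date (December 21, 2250) to the later (April 10, 2269):
Day-of-year of December 21, 2250: 355.
Day-of-year of April 10, 2269: 100.
2250 has 365 days, so 365 − 355 = 10 days remain in 2250.
Full years 2251–2268: 13 common + 5 leap = 13×365 + 5×366 = 6575 days.
Total: 10 + 6575 + 100 = 6685 days.
6685 is a multiple of 7, so 2250-12-21 falls on the same weekday: Saturday.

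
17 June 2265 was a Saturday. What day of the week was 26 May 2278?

Day-of-year of June 17, 2265: 168.
Day-of-year of May 26, 2278: 146.
2265 has 365 days, so 365 − 168 = 197 days remain in 2265.
Full years 2266–2277: 9 common + 3 leap = 9×365 + 3×366 = 4383 days.
Total: 197 + 4383 + 146 = 4726 days.
4726 mod 7 = 1, so 1 day after Saturday is Sunday.

Sunday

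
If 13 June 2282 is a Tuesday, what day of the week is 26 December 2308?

Saturday

Day-of-year of June 13, 2282: 164.
Day-of-year of December 26, 2308: 361.
2282 has 365 days, so 365 − 164 = 201 days remain in 2282.
Full years 2283–2307: 20 common + 5 leap = 20×365 + 5×366 = 9130 days.
Total: 201 + 9130 + 361 = 9692 days.
9692 mod 7 = 4, so 4 days after Tuesday is Saturday.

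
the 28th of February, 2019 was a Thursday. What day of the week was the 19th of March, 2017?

Count forward from the earlier date (March 19, 2017) to the later (February 28, 2019):
Day-of-year of March 19, 2017: 78.
Day-of-year of February 28, 2019: 59.
2017 has 365 days, so 365 − 78 = 287 days remain in 2017.
Full years: 2018: 365. Sum = 365.
Total: 287 + 365 + 59 = 711 days.
711 mod 7 = 4, so 4 days before Thursday is Sunday.

Sunday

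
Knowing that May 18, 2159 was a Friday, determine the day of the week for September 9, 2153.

Count forward from the earlier date (September 9, 2153) to the later (May 18, 2159):
Day-of-year of September 9, 2153: 252.
Day-of-year of May 18, 2159: 138.
2153 has 365 days, so 365 − 252 = 113 days remain in 2153.
Full years: 2154: 365; 2155: 365; 2156: 366; 2157: 365; 2158: 365. Sum = 1826.
Total: 113 + 1826 + 138 = 2077 days.
2077 mod 7 = 5, so 5 days before Friday is Sunday.

Sunday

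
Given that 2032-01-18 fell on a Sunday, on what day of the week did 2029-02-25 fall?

Count forward from the earlier date (February 25, 2029) to the later (January 18, 2032):
February 25, 2029 → February 25, 2030: 365 days.
February 25, 2030 → February 25, 2031: 365 days.
February 2031: 28 − 25 = 3 days remain (2031 is not a leap year, so February has 28 days).
Then 10 full months totalling 306 days.
January 1–18, 2032: 18 days.
Residual: 327 days.
Total: 1057 days.
1057 is a multiple of 7, so 2029-02-25 falls on the same weekday: Sunday.

Sunday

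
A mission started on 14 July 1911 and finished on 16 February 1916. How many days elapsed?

1678

July 14, 1911 → July 14, 1912: 366 days (1912 is a leap year).
July 14, 1912 → July 14, 1913: 365 days.
July 14, 1913 → July 14, 1914: 365 days.
July 14, 1914 → July 14, 1915: 365 days.
July 1915: 31 − 14 = 17 days remain.
Then August (31), September (30), October (31), November (30), December (31), January (31): 31 + 30 + 31 + 30 + 31 + 31 = 184 days.
February 1–16, 1916: 16 days (1916 is a leap year).
Residual: 217 days.
Total: 1678 days.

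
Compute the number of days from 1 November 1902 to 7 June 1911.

3140

Day-of-year of November 1, 1902: 305.
Day-of-year of June 7, 1911: 158.
1902 has 365 days, so 365 − 305 = 60 days remain in 1902.
Full years 1903–1910: 6 common + 2 leap = 6×365 + 2×366 = 2922 days.
Total: 60 + 2922 + 158 = 3140 days.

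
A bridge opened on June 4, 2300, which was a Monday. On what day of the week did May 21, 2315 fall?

Friday

Day-of-year of June 4, 2300: 155.
Day-of-year of May 21, 2315: 141.
2300 has 365 days, so 365 − 155 = 210 days remain in 2300.
Full years 2301–2314: 11 common + 3 leap = 11×365 + 3×366 = 5113 days.
Total: 210 + 5113 + 141 = 5464 days.
5464 mod 7 = 4, so 4 days after Monday is Friday.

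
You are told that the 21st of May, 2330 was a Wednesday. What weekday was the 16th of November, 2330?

May 2330: 31 − 21 = 10 days remain.
Then June (30), July (31), August (31), September (30), October (31): 30 + 31 + 31 + 30 + 31 = 153 days.
November 1–16, 2330: 16 days.
Total: 10 + 153 + 16 = 179 days.
179 mod 7 = 4, so 4 days after Wednesday is Sunday.

Sunday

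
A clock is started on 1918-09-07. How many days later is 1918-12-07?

91

September 1918: 30 − 7 = 23 days remain.
Then October (31), November (30): 31 + 30 = 61 days.
December 1–7, 1918: 7 days.
Total: 23 + 61 + 7 = 91 days.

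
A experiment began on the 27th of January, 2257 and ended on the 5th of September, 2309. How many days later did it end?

Day-of-year of January 27, 2257: 27.
Day-of-year of September 5, 2309: 248.
2257 has 365 days, so 365 − 27 = 338 days remain in 2257.
Full years 2258–2308: 39 common + 12 leap = 39×365 + 12×366 = 18627 days.
Total: 338 + 18627 + 248 = 19213 days.

19213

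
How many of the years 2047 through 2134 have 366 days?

Years divisible by 4: 2048, 2052, …, 2132 — 22 in all.
Of these, 2100 is divisible by 100 but not 400, so not leap.
Leap years: 22 − 1 = 21.

21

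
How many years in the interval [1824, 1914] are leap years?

22

Years divisible by 4: 1824, 1828, …, 1912 — 23 in all.
Of these, 1900 is divisible by 100 but not 400, so not leap.
Leap years: 23 − 1 = 22.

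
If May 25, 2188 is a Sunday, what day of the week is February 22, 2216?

Thursday

Day-of-year of May 25, 2188: 146.
Day-of-year of February 22, 2216: 53.
2188 has 366 days, so 366 − 146 = 220 days remain in 2188.
Full years 2189–2215: 22 common + 5 leap = 22×365 + 5×366 = 9860 days.
Total: 220 + 9860 + 53 = 10133 days.
10133 mod 7 = 4, so 4 days after Sunday is Thursday.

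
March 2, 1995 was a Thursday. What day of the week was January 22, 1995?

Count forward from the earlier date (January 22, 1995) to the later (March 2, 1995):
January 1995: 31 − 22 = 9 days remain.
Then February 1995 (28): 28 days.
March 1–2, 1995: 2 days.
Total: 9 + 28 + 2 = 39 days.
39 mod 7 = 4, so 4 days before Thursday is Sunday.

Sunday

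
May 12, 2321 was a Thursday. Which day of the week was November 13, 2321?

Sunday

May 2321: 31 − 12 = 19 days remain.
Then June (30), July (31), August (31), September (30), October (31): 30 + 31 + 31 + 30 + 31 = 153 days.
November 1–13, 2321: 13 days.
Total: 19 + 153 + 13 = 185 days.
185 mod 7 = 3, so 3 days after Thursday is Sunday.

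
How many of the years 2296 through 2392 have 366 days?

Years divisible by 4: 2296, 2300, …, 2392 — 25 in all.
Of these, 2300 is divisible by 100 but not 400, so not leap.
Leap years: 25 − 1 = 24.

24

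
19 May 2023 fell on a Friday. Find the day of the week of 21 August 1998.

Friday

Count forward from the earlier date (August 21, 1998) to the later (May 19, 2023):
From August 21, 1998 to August 21, 2022: 24 years, of which 6 contain a Feb 29 — 18×365 + 6×366 = 8766 days.
(2000 is a leap year (divisible by 400).)
August 2022: 31 − 21 = 10 days remain.
Then September (30), October (31), November (30), December (31), January (31), February 2023 (28), March (31), April (30): 30 + 31 + 30 + 31 + 31 + 28 + 31 + 30 = 242 days.
May 1–19, 2023: 19 days.
Residual: 271 days.
Total: 9037 days.
9037 is a multiple of 7, so 21 August 1998 falls on the same weekday: Friday.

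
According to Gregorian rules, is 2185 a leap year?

No

2185 is not a leap year.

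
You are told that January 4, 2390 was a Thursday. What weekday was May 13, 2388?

Count forward from the earlier date (May 13, 2388) to the later (January 4, 2390):
May 13, 2388 → May 13, 2389: 365 days.
May 2389: 31 − 13 = 18 days remain.
Then June (30), July (31), August (31), September (30), October (31), November (30), December (31): 30 + 31 + 31 + 30 + 31 + 30 + 31 = 214 days.
January 1–4, 2390: 4 days.
Residual: 236 days.
Total: 601 days.
601 mod 7 = 6, so 6 days before Thursday is Friday.

Friday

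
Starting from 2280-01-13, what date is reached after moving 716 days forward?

2281-12-29

Count 716 days after January 13, 2280:
January 2280: 31 − 13 = 18 days remain.
Then 22 full months totalling 669 days.
December 1–29, 2281: 29 days.
Total: 18 + 669 + 29 = 716 days.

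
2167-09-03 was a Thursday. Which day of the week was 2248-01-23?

Sunday

Day-of-year of September 3, 2167: 246.
Day-of-year of January 23, 2248: 23.
2167 has 365 days, so 365 − 246 = 119 days remain in 2167.
Full years 2168–2247: 61 common + 19 leap = 61×365 + 19×366 = 29219 days.
Total: 119 + 29219 + 23 = 29361 days.
29361 mod 7 = 3, so 3 days after Thursday is Sunday.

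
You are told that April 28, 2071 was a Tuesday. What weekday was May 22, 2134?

Saturday

From April 28, 2071 to April 28, 2134: 63 years, of which 15 contain a Feb 29 — 48×365 + 15×366 = 23010 days.
(2100 is not a leap year (divisible by 100 but not 400).)
April 2134: 30 − 28 = 2 days remain.
May 1–22, 2134: 22 days.
Residual: 24 days.
Total: 23034 days.
23034 mod 7 = 4, so 4 days after Tuesday is Saturday.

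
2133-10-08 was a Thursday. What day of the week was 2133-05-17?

Count forward from the earlier date (May 17, 2133) to the later (October 8, 2133):
May 2133: 31 − 17 = 14 days remain.
Then June (30), July (31), August (31), September (30): 30 + 31 + 31 + 30 = 122 days.
October 1–8, 2133: 8 days.
Total: 14 + 122 + 8 = 144 days.
144 mod 7 = 4, so 4 days before Thursday is Sunday.

Sunday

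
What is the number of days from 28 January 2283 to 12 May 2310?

9965

Day-of-year of January 28, 2283: 28.
Day-of-year of May 12, 2310: 132.
2283 has 365 days, so 365 − 28 = 337 days remain in 2283.
Full years 2284–2309: 20 common + 6 leap = 20×365 + 6×366 = 9496 days.
Total: 337 + 9496 + 132 = 9965 days.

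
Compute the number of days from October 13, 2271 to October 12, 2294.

8400

Day-of-year of October 13, 2271: 286.
Day-of-year of October 12, 2294: 285.
2271 has 365 days, so 365 − 286 = 79 days remain in 2271.
Full years 2272–2293: 16 common + 6 leap = 16×365 + 6×366 = 8036 days.
Total: 79 + 8036 + 285 = 8400 days.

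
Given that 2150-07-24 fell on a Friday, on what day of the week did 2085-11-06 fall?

Tuesday

Count forward from the earlier date (November 6, 2085) to the later (July 24, 2150):
From November 6, 2085 to November 6, 2149: 64 years, of which 15 contain a Feb 29 — 49×365 + 15×366 = 23375 days.
(2100 is not a leap year (divisible by 100 but not 400).)
November 2149: 30 − 6 = 24 days remain.
Then December (31), January (31), February 2150 (28), March (31), April (30), May (31), June (30): 31 + 31 + 28 + 31 + 30 + 31 + 30 = 212 days.
July 1–24, 2150: 24 days.
Residual: 260 days.
Total: 23635 days.
23635 mod 7 = 3, so 3 days before Friday is Tuesday.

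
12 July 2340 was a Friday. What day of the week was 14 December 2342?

Monday

July 2340: 31 − 12 = 19 days remain.
Then 28 full months totalling 852 days.
December 1–14, 2342: 14 days.
Total: 19 + 852 + 14 = 885 days.
885 mod 7 = 3, so 3 days after Friday is Monday.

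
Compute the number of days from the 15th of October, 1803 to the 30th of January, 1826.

From October 15, 1803 to October 15, 1825: 22 years, of which 6 contain a Feb 29 — 16×365 + 6×366 = 8036 days.
October 1825: 31 − 15 = 16 days remain.
Then November (30), December (31): 30 + 31 = 61 days.
January 1–30, 1826: 30 days.
Residual: 107 days.
Total: 8143 days.

8143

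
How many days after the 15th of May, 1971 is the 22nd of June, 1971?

May 1971: 31 − 15 = 16 days remain.
June 1–22, 1971: 22 days.
Total: 16 + 22 = 38 days.

38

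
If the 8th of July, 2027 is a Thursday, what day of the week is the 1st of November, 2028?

Wednesday

Day-of-year of July 8, 2027: 189.
Day-of-year of November 1, 2028: 306.
2027 has 365 days, so 365 − 189 = 176 days remain in 2027.
Total: 176 + 306 = 482 days.
482 mod 7 = 6, so 6 days after Thursday is Wednesday.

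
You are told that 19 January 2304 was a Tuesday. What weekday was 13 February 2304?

January 2304: 31 − 19 = 12 days remain.
February 1–13, 2304: 13 days (2304 is a leap year).
Total: 12 + 13 = 25 days.
25 mod 7 = 4, so 4 days after Tuesday is Saturday.

Saturday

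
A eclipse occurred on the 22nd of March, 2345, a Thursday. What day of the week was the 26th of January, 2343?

Tuesday

Count forward from the earlier date (January 26, 2343) to the later (March 22, 2345):
January 26, 2343 → January 26, 2344: 365 days.
January 26, 2344 → January 26, 2345: 366 days (2344 is a leap year).
January 2345: 31 − 26 = 5 days remain.
Then February 2345 (28): 28 days.
March 1–22, 2345: 22 days.
Residual: 55 days.
Total: 786 days.
786 mod 7 = 2, so 2 days before Thursday is Tuesday.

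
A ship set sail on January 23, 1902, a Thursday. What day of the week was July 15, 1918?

From January 23, 1902 to January 23, 1918: 16 years, of which 4 contain a Feb 29 — 12×365 + 4×366 = 5844 days.
January 1918: 31 − 23 = 8 days remain.
Then February 1918 (28), March (31), April (30), May (31), June (30): 28 + 31 + 30 + 31 + 30 = 150 days.
July 1–15, 1918: 15 days.
Residual: 173 days.
Total: 6017 days.
6017 mod 7 = 4, so 4 days after Thursday is Monday.

Monday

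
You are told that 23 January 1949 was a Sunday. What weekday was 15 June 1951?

Friday

January 23, 1949 → January 23, 1950: 365 days.
January 23, 1950 → January 23, 1951: 365 days.
January 1951: 31 − 23 = 8 days remain.
Then February 1951 (28), March (31), April (30), May (31): 28 + 31 + 30 + 31 = 120 days.
June 1–15, 1951: 15 days.
Residual: 143 days.
Total: 873 days.
873 mod 7 = 5, so 5 days after Sunday is Friday.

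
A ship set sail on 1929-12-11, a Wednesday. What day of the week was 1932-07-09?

Day-of-year of December 11, 1929: 345.
Day-of-year of July 9, 1932: 191.
1929 has 365 days, so 365 − 345 = 20 days remain in 1929.
Full years: 1930: 365; 1931: 365. Sum = 730.
Total: 20 + 730 + 191 = 941 days.
941 mod 7 = 3, so 3 days after Wednesday is Saturday.

Saturday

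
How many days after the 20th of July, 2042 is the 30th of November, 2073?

From July 20, 2042 to July 20, 2073: 31 years, of which 8 contain a Feb 29 — 23×365 + 8×366 = 11323 days.
July 2073: 31 − 20 = 11 days remain.
Then August (31), September (30), October (31): 31 + 30 + 31 = 92 days.
November 1–30, 2073: 30 days.
Residual: 133 days.
Total: 11456 days.

11456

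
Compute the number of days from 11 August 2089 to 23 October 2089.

August 2089: 31 − 11 = 20 days remain.
Then September (30): 30 days.
October 1–23, 2089: 23 days.
Total: 20 + 30 + 23 = 73 days.

73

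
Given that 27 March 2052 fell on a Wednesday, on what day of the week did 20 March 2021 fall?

Saturday

Count forward from the earlier date (March 20, 2021) to the later (March 27, 2052):
From March 20, 2021 to March 20, 2052: 31 years, of which 8 contain a Feb 29 — 23×365 + 8×366 = 11323 days.
Within March 2052: 27 − 20 = 7 days.
Total: 11330 days.
11330 mod 7 = 4, so 4 days before Wednesday is Saturday.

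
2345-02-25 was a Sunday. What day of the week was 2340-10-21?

Count forward from the earlier date (October 21, 2340) to the later (February 25, 2345):
Day-of-year of October 21, 2340: 295.
Day-of-year of February 25, 2345: 56.
2340 has 366 days, so 366 − 295 = 71 days remain in 2340.
Full years: 2341: 365; 2342: 365; 2343: 365; 2344: 366. Sum = 1461.
Total: 71 + 1461 + 56 = 1588 days.
1588 mod 7 = 6, so 6 days before Sunday is Monday.

Monday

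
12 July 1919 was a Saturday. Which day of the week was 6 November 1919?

Thursday

July 1919: 31 − 12 = 19 days remain.
Then August (31), September (30), October (31): 31 + 30 + 31 = 92 days.
November 1–6, 1919: 6 days.
Total: 19 + 92 + 6 = 117 days.
117 mod 7 = 5, so 5 days after Saturday is Thursday.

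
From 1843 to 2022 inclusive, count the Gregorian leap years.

44

Years divisible by 4: 1844, 1848, …, 2020 — 45 in all.
Of these, 1900 is divisible by 100 but not 400, so not leap.
2000 is divisible by 400, so still leap.
Leap years: 45 − 1 = 44.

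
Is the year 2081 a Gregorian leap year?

2081 is not a leap year.

No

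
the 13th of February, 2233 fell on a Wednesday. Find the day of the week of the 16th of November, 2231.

Wednesday

Count forward from the earlier date (November 16, 2231) to the later (February 13, 2233):
November 2231: 30 − 16 = 14 days remain.
Then 14 full months totalling 428 days.
February 1–13, 2233: 13 days (2233 is not a leap year).
Total: 14 + 428 + 13 = 455 days.
455 is a multiple of 7, so the 16th of November, 2231 falls on the same weekday: Wednesday.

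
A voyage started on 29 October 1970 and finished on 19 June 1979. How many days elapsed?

From October 29, 1970 to October 29, 1978: 8 years, of which 2 contain a Feb 29 — 6×365 + 2×366 = 2922 days.
October 1978: 31 − 29 = 2 days remain.
Then November (30), December (31), January (31), February 1979 (28), March (31), April (30), May (31): 30 + 31 + 31 + 28 + 31 + 30 + 31 = 212 days.
June 1–19, 1979: 19 days.
Residual: 233 days.
Total: 3155 days.

3155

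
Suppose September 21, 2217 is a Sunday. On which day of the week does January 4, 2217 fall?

Count forward from the earlier date (January 4, 2217) to the later (September 21, 2217):
January 2217: 31 − 4 = 27 days remain.
Then February 2217 (28), March (31), April (30), May (31), June (30), July (31), August (31): 28 + 31 + 30 + 31 + 30 + 31 + 31 = 212 days.
September 1–21, 2217: 21 days.
Total: 27 + 212 + 21 = 260 days.
260 mod 7 = 1, so 1 day before Sunday is Saturday.

Saturday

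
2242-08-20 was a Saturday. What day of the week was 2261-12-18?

Wednesday

Day-of-year of August 20, 2242: 232.
Day-of-year of December 18, 2261: 352.
2242 has 365 days, so 365 − 232 = 133 days remain in 2242.
Full years 2243–2260: 13 common + 5 leap = 13×365 + 5×366 = 6575 days.
Total: 133 + 6575 + 352 = 7060 days.
7060 mod 7 = 4, so 4 days after Saturday is Wednesday.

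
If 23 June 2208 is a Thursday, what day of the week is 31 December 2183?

Count forward from the earlier date (December 31, 2183) to the later (June 23, 2208):
From December 31, 2183 to December 31, 2207: 24 years, of which 5 contain a Feb 29 — 19×365 + 5×366 = 8765 days.
(2200 is not a leap year (divisible by 100 but not 400).)
December 2207: 31 − 31 = 0 days remain.
Then January (31), February 2208 (29), March (31), April (30), May (31): 31 + 29 + 31 + 30 + 31 = 152 days.
June 1–23, 2208: 23 days.
Residual: 175 days.
Total: 8940 days.
8940 mod 7 = 1, so 1 day before Thursday is Wednesday.

Wednesday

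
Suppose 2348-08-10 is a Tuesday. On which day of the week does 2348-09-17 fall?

Friday

August 2348: 31 − 10 = 21 days remain.
September 1–17, 2348: 17 days.
Total: 21 + 17 = 38 days.
38 mod 7 = 3, so 3 days after Tuesday is Friday.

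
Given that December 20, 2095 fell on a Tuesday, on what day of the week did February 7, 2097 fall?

Thursday

December 20, 2095 → December 20, 2096: 366 days (2096 is a leap year).
December 2096: 31 − 20 = 11 days remain.
Then January (31): 31 days.
February 1–7, 2097: 7 days (2097 is not a leap year).
Residual: 49 days.
Total: 415 days.
415 mod 7 = 2, so 2 days after Tuesday is Thursday.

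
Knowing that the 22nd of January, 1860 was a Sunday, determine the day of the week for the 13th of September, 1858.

Monday

Count forward from the earlier date (September 13, 1858) to the later (January 22, 1860):
Day-of-year of September 13, 1858: 256.
Day-of-year of January 22, 1860: 22.
1858 has 365 days, so 365 − 256 = 109 days remain in 1858.
Full years: 1859: 365. Sum = 365.
Total: 109 + 365 + 22 = 496 days.
496 mod 7 = 6, so 6 days before Sunday is Monday.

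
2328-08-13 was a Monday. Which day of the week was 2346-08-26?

Day-of-year of August 13, 2328: 226.
Day-of-year of August 26, 2346: 238.
2328 has 366 days, so 366 − 226 = 140 days remain in 2328.
Full years 2329–2345: 13 common + 4 leap = 13×365 + 4×366 = 6209 days.
Total: 140 + 6209 + 238 = 6587 days.
6587 is a multiple of 7, so 2346-08-26 falls on the same weekday: Monday.

Monday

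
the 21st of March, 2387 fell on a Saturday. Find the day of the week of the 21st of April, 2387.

March 2387: 31 − 21 = 10 days remain.
April 1–21, 2387: 21 days.
Total: 10 + 21 = 31 days.
31 mod 7 = 3, so 3 days after Saturday is Tuesday.

Tuesday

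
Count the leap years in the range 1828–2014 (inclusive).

46

Years divisible by 4: 1828, 1832, …, 2012 — 47 in all.
Of these, 1900 is divisible by 100 but not 400, so not leap.
2000 is divisible by 400, so still leap.
Leap years: 47 − 1 = 46.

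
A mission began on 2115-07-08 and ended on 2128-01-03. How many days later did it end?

From July 8, 2115 to July 8, 2127: 12 years, of which 3 contain a Feb 29 — 9×365 + 3×366 = 4383 days.
July 2127: 31 − 8 = 23 days remain.
Then August (31), September (30), October (31), November (30), December (31): 31 + 30 + 31 + 30 + 31 = 153 days.
January 1–3, 2128: 3 days.
Residual: 179 days.
Total: 4562 days.

4562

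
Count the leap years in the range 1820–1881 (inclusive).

Years divisible by 4: 1820, 1824, …, 1880 — 16 in all.
No century exceptions apply. Count: 16.

16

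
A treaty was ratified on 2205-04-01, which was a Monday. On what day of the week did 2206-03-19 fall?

Day-of-year of April 1, 2205: 91.
Day-of-year of March 19, 2206: 78.
2205 has 365 days, so 365 − 91 = 274 days remain in 2205.
Total: 274 + 78 = 352 days.
352 mod 7 = 2, so 2 days after Monday is Wednesday.

Wednesday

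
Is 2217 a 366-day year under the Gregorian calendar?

No

2217 is not a leap year.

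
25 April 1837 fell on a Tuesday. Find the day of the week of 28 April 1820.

Count forward from the earlier date (April 28, 1820) to the later (April 25, 1837):
From April 28, 1820 to April 28, 1836: 16 years, of which 4 contain a Feb 29 — 12×365 + 4×366 = 5844 days.
April 1836: 30 − 28 = 2 days remain.
Then 11 full months totalling 335 days.
April 1–25, 1837: 25 days.
Residual: 362 days.
Total: 6206 days.
6206 mod 7 = 4, so 4 days before Tuesday is Friday.

Friday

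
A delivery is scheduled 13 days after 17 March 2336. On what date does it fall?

30 March 2336

Count 13 days after March 17, 2336:
Within March 2336: 30 − 17 = 13 days.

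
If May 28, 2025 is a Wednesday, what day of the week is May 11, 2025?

Sunday

Count forward from the earlier date (May 11, 2025) to the later (May 28, 2025):
Within May 2025: 28 − 11 = 17 days.
17 mod 7 = 3, so 3 days before Wednesday is Sunday.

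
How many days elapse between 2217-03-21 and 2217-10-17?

March 2217: 31 − 21 = 10 days remain.
Then April (30), May (31), June (30), July (31), August (31), September (30): 30 + 31 + 30 + 31 + 31 + 30 = 183 days.
October 1–17, 2217: 17 days.
Total: 10 + 183 + 17 = 210 days.

210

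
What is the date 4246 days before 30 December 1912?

16 May 1901

Count 4246 days before December 30, 1912:
Day-of-year of May 16, 1901: 136.
Day-of-year of December 30, 1912: 365.
1901 has 365 days, so 365 − 136 = 229 days remain in 1901.
Full years 1902–1911: 8 common + 2 leap = 8×365 + 2×366 = 3652 days.
Total: 229 + 3652 + 365 = 4246 days.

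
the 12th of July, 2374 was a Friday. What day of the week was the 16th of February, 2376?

Monday

Day-of-year of July 12, 2374: 193.
Day-of-year of February 16, 2376: 47.
2374 has 365 days, so 365 − 193 = 172 days remain in 2374.
Full years: 2375: 365. Sum = 365.
Total: 172 + 365 + 47 = 584 days.
584 mod 7 = 3, so 3 days after Friday is Monday.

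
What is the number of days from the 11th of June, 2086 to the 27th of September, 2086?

108

June 2086: 30 − 11 = 19 days remain.
Then July (31), August (31): 31 + 31 = 62 days.
September 1–27, 2086: 27 days.
Total: 19 + 62 + 27 = 108 days.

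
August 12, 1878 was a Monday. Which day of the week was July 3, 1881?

Sunday

Day-of-year of August 12, 1878: 224.
Day-of-year of July 3, 1881: 184.
1878 has 365 days, so 365 − 224 = 141 days remain in 1878.
Full years: 1879: 365; 1880: 366. Sum = 731.
Total: 141 + 731 + 184 = 1056 days.
1056 mod 7 = 6, so 6 days after Monday is Sunday.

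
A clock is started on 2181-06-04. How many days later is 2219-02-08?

Day-of-year of June 4, 2181: 155.
Day-of-year of February 8, 2219: 39.
2181 has 365 days, so 365 − 155 = 210 days remain in 2181.
Full years 2182–2218: 29 common + 8 leap = 29×365 + 8×366 = 13513 days.
Total: 210 + 13513 + 39 = 13762 days.

13762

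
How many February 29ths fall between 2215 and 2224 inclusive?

Years divisible by 4 in [2215, 2224]: 2216, 2220, 2224.
No century exceptions apply. Count: 3.

3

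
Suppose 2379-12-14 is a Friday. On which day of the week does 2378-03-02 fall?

Thursday

Count forward from the earlier date (March 2, 2378) to the later (December 14, 2379):
Day-of-year of March 2, 2378: 61.
Day-of-year of December 14, 2379: 348.
2378 has 365 days, so 365 − 61 = 304 days remain in 2378.
Total: 304 + 348 = 652 days.
652 mod 7 = 1, so 1 day before Friday is Thursday.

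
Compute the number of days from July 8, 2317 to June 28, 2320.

1086

July 8, 2317 → July 8, 2318: 365 days.
July 8, 2318 → July 8, 2319: 365 days.
July 2319: 31 − 8 = 23 days remain.
Then 10 full months totalling 305 days.
June 1–28, 2320: 28 days.
Residual: 356 days.
Total: 1086 days.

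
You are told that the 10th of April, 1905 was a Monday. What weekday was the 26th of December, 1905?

April 1905: 30 − 10 = 20 days remain.
Then May (31), June (30), July (31), August (31), September (30), October (31), November (30): 31 + 30 + 31 + 31 + 30 + 31 + 30 = 214 days.
December 1–26, 1905: 26 days.
Total: 20 + 214 + 26 = 260 days.
260 mod 7 = 1, so 1 day after Monday is Tuesday.

Tuesday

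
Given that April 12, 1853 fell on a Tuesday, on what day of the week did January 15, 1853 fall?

Count forward from the earlier date (January 15, 1853) to the later (April 12, 1853):
January 1853: 31 − 15 = 16 days remain.
Then February 1853 (28), March (31): 28 + 31 = 59 days.
April 1–12, 1853: 12 days.
Total: 16 + 59 + 12 = 87 days.
87 mod 7 = 3, so 3 days before Tuesday is Saturday.

Saturday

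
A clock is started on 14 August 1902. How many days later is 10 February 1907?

1641

August 14, 1902 → August 14, 1903: 365 days.
August 14, 1903 → August 14, 1904: 366 days (1904 is a leap year).
August 14, 1904 → August 14, 1905: 365 days.
August 14, 1905 → August 14, 1906: 365 days.
August 1906: 31 − 14 = 17 days remain.
Then September (30), October (31), November (30), December (31), January (31): 30 + 31 + 30 + 31 + 31 = 153 days.
February 1–10, 1907: 10 days (1907 is not a leap year).
Residual: 180 days.
Total: 1641 days.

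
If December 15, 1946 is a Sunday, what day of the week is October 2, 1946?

Wednesday

Count forward from the earlier date (October 2, 1946) to the later (December 15, 1946):
October 1946: 31 − 2 = 29 days remain.
Then November (30): 30 days.
December 1–15, 1946: 15 days.
Total: 29 + 30 + 15 = 74 days.
74 mod 7 = 4, so 4 days before Sunday is Wednesday.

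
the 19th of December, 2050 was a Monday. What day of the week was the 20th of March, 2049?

Count forward from the earlier date (March 20, 2049) to the later (December 19, 2050):
March 2049: 31 − 20 = 11 days remain.
Then 20 full months totalling 609 days.
December 1–19, 2050: 19 days.
Total: 11 + 609 + 19 = 639 days.
639 mod 7 = 2, so 2 days before Monday is Saturday.

Saturday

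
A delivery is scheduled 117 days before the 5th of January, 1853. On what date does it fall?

the 10th of September, 1852

Count 117 days before January 5, 1853:
September 1852: 30 − 10 = 20 days remain.
Then October (31), November (30), December (31): 31 + 30 + 31 = 92 days.
January 1–5, 1853: 5 days.
Total: 20 + 92 + 5 = 117 days.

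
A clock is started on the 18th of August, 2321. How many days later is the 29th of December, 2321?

133

August 2321: 31 − 18 = 13 days remain.
Then September (30), October (31), November (30): 30 + 31 + 30 = 91 days.
December 1–29, 2321: 29 days.
Total: 13 + 91 + 29 = 133 days.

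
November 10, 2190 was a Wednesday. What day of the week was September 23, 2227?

Sunday

Day-of-year of November 10, 2190: 314.
Day-of-year of September 23, 2227: 266.
2190 has 365 days, so 365 − 314 = 51 days remain in 2190.
Full years 2191–2226: 28 common + 8 leap = 28×365 + 8×366 = 13148 days.
Total: 51 + 13148 + 266 = 13465 days.
13465 mod 7 = 4, so 4 days after Wednesday is Sunday.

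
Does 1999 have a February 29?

No

1999 is not a leap year.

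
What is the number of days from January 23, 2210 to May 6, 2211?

January 2210: 31 − 23 = 8 days remain.
Then 15 full months totalling 454 days.
May 1–6, 2211: 6 days.
Total: 8 + 454 + 6 = 468 days.

468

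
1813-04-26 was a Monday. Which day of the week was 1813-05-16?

April 1813: 30 − 26 = 4 days remain.
May 1–16, 1813: 16 days.
Total: 4 + 16 = 20 days.
20 mod 7 = 6, so 6 days after Monday is Sunday.

Sunday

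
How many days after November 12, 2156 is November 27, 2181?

Day-of-year of November 12, 2156: 317.
Day-of-year of November 27, 2181: 331.
2156 has 366 days, so 366 − 317 = 49 days remain in 2156.
Full years 2157–2180: 18 common + 6 leap = 18×365 + 6×366 = 8766 days.
Total: 49 + 8766 + 331 = 9146 days.

9146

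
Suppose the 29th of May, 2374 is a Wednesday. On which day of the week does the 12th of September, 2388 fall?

Monday

From May 29, 2374 to May 29, 2388: 14 years, of which 4 contain a Feb 29 — 10×365 + 4×366 = 5114 days.
May 2388: 31 − 29 = 2 days remain.
Then June (30), July (31), August (31): 30 + 31 + 31 = 92 days.
September 1–12, 2388: 12 days.
Residual: 106 days.
Total: 5220 days.
5220 mod 7 = 5, so 5 days after Wednesday is Monday.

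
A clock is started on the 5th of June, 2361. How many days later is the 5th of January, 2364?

944

June 5, 2361 → June 5, 2362: 365 days.
June 5, 2362 → June 5, 2363: 365 days.
June 2363: 30 − 5 = 25 days remain.
Then July (31), August (31), September (30), October (31), November (30), December (31): 31 + 31 + 30 + 31 + 30 + 31 = 184 days.
January 1–5, 2364: 5 days.
Residual: 214 days.
Total: 944 days.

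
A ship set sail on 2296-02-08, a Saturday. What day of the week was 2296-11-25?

Wednesday

February 2296: 29 − 8 = 21 days remain (2296 is a leap year, so February has 29 days).
Then March (31), April (30), May (31), June (30), July (31), August (31), September (30), October (31): 31 + 30 + 31 + 30 + 31 + 31 + 30 + 31 = 245 days.
November 1–25, 2296: 25 days.
Total: 21 + 245 + 25 = 291 days.
291 mod 7 = 4, so 4 days after Saturday is Wednesday.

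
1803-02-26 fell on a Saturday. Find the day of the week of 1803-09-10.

February 1803: 28 − 26 = 2 days remain (1803 is not a leap year, so February has 28 days).
Then March (31), April (30), May (31), June (30), July (31), August (31): 31 + 30 + 31 + 30 + 31 + 31 = 184 days.
September 1–10, 1803: 10 days.
Total: 2 + 184 + 10 = 196 days.
196 is a multiple of 7, so 1803-09-10 falls on the same weekday: Saturday.

Saturday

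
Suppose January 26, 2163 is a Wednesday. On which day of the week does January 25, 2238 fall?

Thursday

From January 26, 2163 to January 26, 2237: 74 years, of which 18 contain a Feb 29 — 56×365 + 18×366 = 27028 days.
(2200 is not a leap year (divisible by 100 but not 400).)
January 2237: 31 − 26 = 5 days remain.
Then 11 full months totalling 334 days.
January 1–25, 2238: 25 days.
Residual: 364 days.
Total: 27392 days.
27392 mod 7 = 1, so 1 day after Wednesday is Thursday.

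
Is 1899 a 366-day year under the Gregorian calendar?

1899 is not a leap year.

No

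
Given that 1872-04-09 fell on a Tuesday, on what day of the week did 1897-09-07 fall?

Day-of-year of April 9, 1872: 100.
Day-of-year of September 7, 1897: 250.
1872 has 366 days, so 366 − 100 = 266 days remain in 1872.
Full years 1873–1896: 18 common + 6 leap = 18×365 + 6×366 = 8766 days.
Total: 266 + 8766 + 250 = 9282 days.
9282 is a multiple of 7, so 1897-09-07 falls on the same weekday: Tuesday.

Tuesday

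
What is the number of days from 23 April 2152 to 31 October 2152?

191

April 2152: 30 − 23 = 7 days remain.
Then May (31), June (30), July (31), August (31), September (30): 31 + 30 + 31 + 31 + 30 = 153 days.
October 1–31, 2152: 31 days.
Total: 7 + 153 + 31 = 191 days.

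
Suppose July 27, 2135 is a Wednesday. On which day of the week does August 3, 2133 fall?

Monday

Count forward from the earlier date (August 3, 2133) to the later (July 27, 2135):
August 3, 2133 → August 3, 2134: 365 days.
August 2134: 31 − 3 = 28 days remain.
Then 10 full months totalling 303 days.
July 1–27, 2135: 27 days.
Residual: 358 days.
Total: 723 days.
723 mod 7 = 2, so 2 days before Wednesday is Monday.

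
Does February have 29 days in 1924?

1924 is a leap year.

Yes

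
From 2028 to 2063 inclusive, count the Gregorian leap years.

Years divisible by 4 in [2028, 2063]: 2028, 2032, 2036, 2040, 2044, 2048, 2052, 2056, 2060.
No century exceptions apply. Count: 9.

9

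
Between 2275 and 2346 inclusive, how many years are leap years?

17

Years divisible by 4: 2276, 2280, …, 2344 — 18 in all.
Of these, 2300 is divisible by 100 but not 400, so not leap.
Leap years: 18 − 1 = 17.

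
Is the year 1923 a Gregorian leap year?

1923 is not a leap year.

No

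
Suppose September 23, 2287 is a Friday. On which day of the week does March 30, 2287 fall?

Wednesday

Count forward from the earlier date (March 30, 2287) to the later (September 23, 2287):
March 2287: 31 − 30 = 1 day remains.
Then April (30), May (31), June (30), July (31), August (31): 30 + 31 + 30 + 31 + 31 = 153 days.
September 1–23, 2287: 23 days.
Total: 1 + 153 + 23 = 177 days.
177 mod 7 = 2, so 2 days before Friday is Wednesday.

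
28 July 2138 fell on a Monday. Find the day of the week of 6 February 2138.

Thursday

Count forward from the earlier date (February 6, 2138) to the later (July 28, 2138):
February 2138: 28 − 6 = 22 days remain (2138 is not a leap year, so February has 28 days).
Then March (31), April (30), May (31), June (30): 31 + 30 + 31 + 30 = 122 days.
July 1–28, 2138: 28 days.
Total: 22 + 122 + 28 = 172 days.
172 mod 7 = 4, so 4 days before Monday is Thursday.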